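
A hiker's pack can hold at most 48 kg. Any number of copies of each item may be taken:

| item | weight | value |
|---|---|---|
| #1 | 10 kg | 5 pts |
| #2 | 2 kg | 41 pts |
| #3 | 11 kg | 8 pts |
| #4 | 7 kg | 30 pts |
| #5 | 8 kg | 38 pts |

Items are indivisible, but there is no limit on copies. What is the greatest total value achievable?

Best value-per-unit is #2 at 41/2, and filling with it alone uses weight 24×2=48. No mix of the others beats 24×41 = 984.

984 pts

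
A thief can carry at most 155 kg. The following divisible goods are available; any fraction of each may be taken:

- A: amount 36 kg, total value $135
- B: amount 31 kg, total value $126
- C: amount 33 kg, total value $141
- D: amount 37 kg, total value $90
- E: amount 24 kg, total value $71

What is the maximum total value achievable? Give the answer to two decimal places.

548.41

Take in order of value per unit:
- C (141/33 per unit): all 33 → value 141, running total 141.00
- B (126/31 per unit): all 31 → value 126, running total 267.00
- A (135/36 per unit): all 36 → value 135, running total 402.00
- E (71/24 per unit): all 24 → value 71, running total 473.00
- D (90/37 per unit): 31 of 37 → value 31×90/37 = 75.4054, running total 548.41
Total 548.41.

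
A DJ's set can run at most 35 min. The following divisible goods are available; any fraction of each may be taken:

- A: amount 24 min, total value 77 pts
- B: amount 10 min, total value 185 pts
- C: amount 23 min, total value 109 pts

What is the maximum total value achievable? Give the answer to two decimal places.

Take in order of value per unit:
- B (185/10 per unit): all 10 → value 185, running total 185.00
- C (109/23 per unit): all 23 → value 109, running total 294.00
- A (77/24 per unit): 2 of 24 → value 2×77/24 = 6.4167, running total 300.42
Total 300.42.

300.42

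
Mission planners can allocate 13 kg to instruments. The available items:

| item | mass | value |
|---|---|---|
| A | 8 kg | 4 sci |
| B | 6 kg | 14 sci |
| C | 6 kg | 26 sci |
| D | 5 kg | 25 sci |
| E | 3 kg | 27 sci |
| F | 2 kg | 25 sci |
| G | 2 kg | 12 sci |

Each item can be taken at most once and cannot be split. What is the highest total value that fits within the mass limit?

Check high-value combinations within 13 kg:
- C+E+F+G: mass 6+3+2+2=13, value 26+27+25+12=90
- D+E+F+G: mass 5+3+2+2=12, value 25+27+25+12=89
- C+E+F: mass 6+3+2=11, value 26+27+25=78
Best: 90 sci.

90 sci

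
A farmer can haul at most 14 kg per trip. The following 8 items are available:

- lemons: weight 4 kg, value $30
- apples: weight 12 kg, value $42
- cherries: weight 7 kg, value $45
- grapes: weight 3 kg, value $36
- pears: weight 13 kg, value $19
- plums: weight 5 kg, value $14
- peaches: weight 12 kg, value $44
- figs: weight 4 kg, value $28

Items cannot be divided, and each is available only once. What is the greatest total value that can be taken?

Check high-value combinations within 14 kg:
- lemons+cherries+grapes: weight 4+7+3=14, value 30+45+36=111
- cherries+grapes+figs: weight 7+3+4=14, value 45+36+28=109
- lemons+grapes+figs: weight 4+3+4=11, value 30+36+28=94
- cherries+grapes: weight 7+3=10, value 45+36=81
- lemons+grapes+plums: weight 4+3+5=12, value 30+36+14=80
Best: $111.

$111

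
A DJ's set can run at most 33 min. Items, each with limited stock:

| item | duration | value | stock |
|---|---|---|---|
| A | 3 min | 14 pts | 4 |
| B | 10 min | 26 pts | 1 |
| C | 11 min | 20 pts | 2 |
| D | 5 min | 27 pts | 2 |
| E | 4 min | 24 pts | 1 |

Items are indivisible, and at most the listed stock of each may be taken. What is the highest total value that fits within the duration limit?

Top feasible selections:
- 3×A + 1×B + 2×D + 1×E: duration 33, value 146
- 4×A + 1×B + 2×D: duration 32, value 136
- 4×A + 2×D + 1×E: duration 26, value 134
Best: 146 pts.

146 pts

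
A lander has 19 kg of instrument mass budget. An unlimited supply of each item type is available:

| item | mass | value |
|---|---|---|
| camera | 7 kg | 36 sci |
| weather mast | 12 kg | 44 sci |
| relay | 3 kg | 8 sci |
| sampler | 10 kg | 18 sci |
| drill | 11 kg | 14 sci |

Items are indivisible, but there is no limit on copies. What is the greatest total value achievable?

Best value-per-unit is camera at 36/7; filling with it alone gives 2×36 = 72.
Optimal mix: 2×camera + 1×relay → mass 17, value 80.

80 sci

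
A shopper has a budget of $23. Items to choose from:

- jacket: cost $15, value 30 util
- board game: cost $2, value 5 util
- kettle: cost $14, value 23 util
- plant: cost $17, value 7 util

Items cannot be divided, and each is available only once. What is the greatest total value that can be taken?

35 util

Check high-value combinations within $23:
- jacket+board game: cost 15+2=17, value 30+5=35
- jacket: cost 15, value 30
- board game+kettle: cost 2+14=16, value 5+23=28
- kettle: cost 14, value 23
Best: 35 util.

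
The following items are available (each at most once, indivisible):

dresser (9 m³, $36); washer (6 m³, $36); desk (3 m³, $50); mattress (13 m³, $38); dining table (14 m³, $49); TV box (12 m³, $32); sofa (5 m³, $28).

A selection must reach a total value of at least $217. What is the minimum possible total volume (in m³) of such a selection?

Subsets with value ≥ 217, sorted by total volume:
- dresser+washer+desk+mattress+TV box+sofa: volume 48, value 220
- dresser+washer+desk+dining table+TV box+sofa: volume 49, value 231
- dresser+washer+desk+mattress+dining table+sofa: volume 50, value 237
- washer+desk+mattress+dining table+TV box+sofa: volume 53, value 233
Minimum volume: 48 m³.

48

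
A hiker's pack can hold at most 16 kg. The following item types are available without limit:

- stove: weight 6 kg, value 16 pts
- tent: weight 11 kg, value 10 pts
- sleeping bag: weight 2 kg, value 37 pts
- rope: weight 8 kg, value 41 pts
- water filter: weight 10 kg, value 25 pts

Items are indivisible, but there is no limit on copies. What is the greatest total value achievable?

296 pts

Best value-per-unit is sleeping bag at 37/2, and filling with it alone uses weight 8×2=16. No mix of the others beats 8×37 = 296.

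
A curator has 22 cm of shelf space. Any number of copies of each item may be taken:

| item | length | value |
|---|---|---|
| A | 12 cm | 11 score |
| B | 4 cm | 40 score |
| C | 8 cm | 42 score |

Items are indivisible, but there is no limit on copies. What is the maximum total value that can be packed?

200 score

Best value-per-unit is B at 40/4, and filling with it alone uses length 5×4=20. No mix of the others beats 5×40 = 200.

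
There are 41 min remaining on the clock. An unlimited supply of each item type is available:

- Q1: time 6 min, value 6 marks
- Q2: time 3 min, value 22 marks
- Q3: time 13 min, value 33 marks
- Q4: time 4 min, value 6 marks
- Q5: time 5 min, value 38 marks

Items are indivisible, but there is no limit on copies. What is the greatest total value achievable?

Best value-per-unit is Q5 at 38/5; filling with it alone gives 8×38 = 304.
Optimal mix: 2×Q2 + 7×Q5 → time 41, value 310.

310 marks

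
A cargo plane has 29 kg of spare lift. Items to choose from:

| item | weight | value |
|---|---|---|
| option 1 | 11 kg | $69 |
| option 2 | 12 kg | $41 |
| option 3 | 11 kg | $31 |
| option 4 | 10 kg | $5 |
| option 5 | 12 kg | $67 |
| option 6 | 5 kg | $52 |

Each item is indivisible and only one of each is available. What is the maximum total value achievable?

Check high-value combinations within 29 kg:
- option 1+option 5+option 6: weight 11+12+5=28, value 69+67+52=188
- option 1+option 2+option 6: weight 11+12+5=28, value 69+41+52=162
- option 2+option 5+option 6: weight 12+12+5=29, value 41+67+52=160
- option 1+option 3+option 6: weight 11+11+5=27, value 69+31+52=152
Best: $188.

$188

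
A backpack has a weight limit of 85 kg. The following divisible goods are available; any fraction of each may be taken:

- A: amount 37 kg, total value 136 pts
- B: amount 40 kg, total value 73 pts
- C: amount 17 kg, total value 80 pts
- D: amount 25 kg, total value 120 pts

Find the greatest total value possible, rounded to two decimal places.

346.95

Take in order of value per unit:
- D (120/25 per unit): all 25 → value 120, running total 120.00
- C (80/17 per unit): all 17 → value 80, running total 200.00
- A (136/37 per unit): all 37 → value 136, running total 336.00
- B (73/40 per unit): 6 of 40 → value 6×73/40 = 10.9500, running total 346.95
Total 346.95.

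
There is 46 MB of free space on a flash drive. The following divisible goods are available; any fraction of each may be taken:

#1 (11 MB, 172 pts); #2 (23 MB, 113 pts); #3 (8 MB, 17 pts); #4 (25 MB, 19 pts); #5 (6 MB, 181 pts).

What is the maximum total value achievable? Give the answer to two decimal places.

478.75

Take in order of value per unit:
- #5 (181/6 per unit): all 6 → value 181, running total 181.00
- #1 (172/11 per unit): all 11 → value 172, running total 353.00
- #2 (113/23 per unit): all 23 → value 113, running total 466.00
- #3 (17/8 per unit): 6 of 8 → value 6×17/8 = 12.7500, running total 478.75
Total 478.75.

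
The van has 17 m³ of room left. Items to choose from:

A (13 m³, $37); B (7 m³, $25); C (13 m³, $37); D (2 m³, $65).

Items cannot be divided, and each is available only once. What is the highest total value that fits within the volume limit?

Check high-value combinations within 17 m³:
- A+D: volume 13+2=15, value 37+65=102
- C+D: volume 13+2=15, value 37+65=102
- B+D: volume 7+2=9, value 25+65=90
- D: volume 2, value 65
Best: $102.

$102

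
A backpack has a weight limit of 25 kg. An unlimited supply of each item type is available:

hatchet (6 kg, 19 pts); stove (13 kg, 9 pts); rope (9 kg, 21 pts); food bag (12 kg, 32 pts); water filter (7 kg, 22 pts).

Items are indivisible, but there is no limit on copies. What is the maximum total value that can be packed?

79 pts

Best value-per-unit is hatchet at 19/6; filling with it alone gives 4×19 = 76.
Optimal mix: 3×hatchet + 1×water filter → weight 25, value 79.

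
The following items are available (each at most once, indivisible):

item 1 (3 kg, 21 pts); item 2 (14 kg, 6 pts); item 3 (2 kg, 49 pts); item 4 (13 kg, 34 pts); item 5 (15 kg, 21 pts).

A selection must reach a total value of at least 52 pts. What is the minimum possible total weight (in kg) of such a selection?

5

Subsets with value ≥ 52, sorted by total weight:
- item 1+item 3: weight 5, value 70
- item 3+item 4: weight 15, value 83
- item 2+item 3: weight 16, value 55
Minimum weight: 5 kg.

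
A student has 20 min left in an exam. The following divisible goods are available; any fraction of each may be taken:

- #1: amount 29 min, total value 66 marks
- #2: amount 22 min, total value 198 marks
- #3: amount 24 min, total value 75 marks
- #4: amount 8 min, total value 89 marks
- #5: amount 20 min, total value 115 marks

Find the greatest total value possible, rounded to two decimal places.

Take in order of value per unit:
- #4 (89/8 per unit): all 8 → value 89, running total 89.00
- #2 (198/22 per unit): 12 of 22 → value 12×198/22 = 108.0000, running total 197.00
Total 197.00.

197.00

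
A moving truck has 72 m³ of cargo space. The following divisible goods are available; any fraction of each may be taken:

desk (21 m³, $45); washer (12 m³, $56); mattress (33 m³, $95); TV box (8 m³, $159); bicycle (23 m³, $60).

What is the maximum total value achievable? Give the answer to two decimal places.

Take in order of value per unit:
- TV box (159/8 per unit): all 8 → value 159, running total 159.00
- washer (56/12 per unit): all 12 → value 56, running total 215.00
- mattress (95/33 per unit): all 33 → value 95, running total 310.00
- bicycle (60/23 per unit): 19 of 23 → value 19×60/23 = 49.5652, running total 359.57
Total 359.57.

359.57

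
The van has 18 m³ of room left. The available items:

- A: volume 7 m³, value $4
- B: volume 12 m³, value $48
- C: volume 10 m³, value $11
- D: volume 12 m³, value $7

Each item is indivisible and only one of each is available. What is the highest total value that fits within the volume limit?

$48

Check high-value combinations within 18 m³:
- B: volume 12, value 48
- A+C: volume 7+10=17, value 4+11=15
- C: volume 10, value 11
Best: $48.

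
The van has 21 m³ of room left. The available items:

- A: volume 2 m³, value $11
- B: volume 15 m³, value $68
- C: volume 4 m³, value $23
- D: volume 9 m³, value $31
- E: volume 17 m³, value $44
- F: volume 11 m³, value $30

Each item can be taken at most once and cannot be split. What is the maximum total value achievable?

Check high-value combinations within 21 m³:
- A+B+C: volume 2+15+4=21, value 11+68+23=102
- B+C: volume 15+4=19, value 68+23=91
- A+B: volume 2+15=17, value 11+68=79
- B: volume 15, value 68
Best: $102.

$102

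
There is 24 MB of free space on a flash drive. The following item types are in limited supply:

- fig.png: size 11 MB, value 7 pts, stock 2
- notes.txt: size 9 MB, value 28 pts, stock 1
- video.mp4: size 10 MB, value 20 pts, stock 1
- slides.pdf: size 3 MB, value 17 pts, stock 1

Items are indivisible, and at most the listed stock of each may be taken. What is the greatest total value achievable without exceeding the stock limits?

Top feasible selections:
- 1×notes.txt + 1×video.mp4 + 1×slides.pdf: size 22, value 65
- 1×fig.png + 1×notes.txt + 1×slides.pdf: size 23, value 52
- 1×notes.txt + 1×video.mp4: size 19, value 48
- 1×notes.txt + 1×slides.pdf: size 12, value 45
Best: 65 pts.

65 pts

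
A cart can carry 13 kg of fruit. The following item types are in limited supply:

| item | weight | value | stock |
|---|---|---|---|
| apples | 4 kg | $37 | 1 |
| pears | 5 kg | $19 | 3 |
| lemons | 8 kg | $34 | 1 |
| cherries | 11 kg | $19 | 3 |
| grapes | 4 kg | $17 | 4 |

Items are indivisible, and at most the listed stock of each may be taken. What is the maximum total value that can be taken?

Top feasible selections:
- 1×apples + 1×pears + 1×grapes: weight 13, value 73
- 1×apples + 2×grapes: weight 12, value 71
- 1×apples + 1×lemons: weight 12, value 71
- 1×apples + 1×pears: weight 9, value 56
Best: $73.

$73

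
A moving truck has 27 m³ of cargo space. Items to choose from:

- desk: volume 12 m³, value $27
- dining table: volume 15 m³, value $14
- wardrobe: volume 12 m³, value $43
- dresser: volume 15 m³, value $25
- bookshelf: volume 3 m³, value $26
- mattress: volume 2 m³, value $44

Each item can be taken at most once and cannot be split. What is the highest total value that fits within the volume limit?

$114

Check high-value combinations within 27 m³:
- desk+wardrobe+mattress: volume 12+12+2=26, value 27+43+44=114
- wardrobe+bookshelf+mattress: volume 12+3+2=17, value 43+26+44=113
- desk+bookshelf+mattress: volume 12+3+2=17, value 27+26+44=97
Best: $114.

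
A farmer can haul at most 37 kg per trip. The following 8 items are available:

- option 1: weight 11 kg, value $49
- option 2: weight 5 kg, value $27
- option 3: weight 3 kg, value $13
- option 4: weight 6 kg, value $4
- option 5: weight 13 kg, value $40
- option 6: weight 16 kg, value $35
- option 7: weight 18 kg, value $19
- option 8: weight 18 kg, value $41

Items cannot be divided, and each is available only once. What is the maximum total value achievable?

This is a 0/1 knapsack; check combinations near the capacity.
- option 1+option 2+option 3+option 8: weight 11+5+3+18=37, value 49+27+13+41=130
- option 1+option 2+option 3+option 5: weight 11+5+3+13=32, value 49+27+13+40=129
- option 1+option 2+option 3+option 6: weight 11+5+3+16=35, value 49+27+13+35=124
Best: $130.

$130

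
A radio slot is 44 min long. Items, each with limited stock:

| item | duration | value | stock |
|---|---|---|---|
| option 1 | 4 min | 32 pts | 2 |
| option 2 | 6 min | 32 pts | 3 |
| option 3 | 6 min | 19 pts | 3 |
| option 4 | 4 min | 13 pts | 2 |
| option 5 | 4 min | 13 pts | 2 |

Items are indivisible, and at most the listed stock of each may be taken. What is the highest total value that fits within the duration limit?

218 pts

Top feasible selections:
- 2×option 1 + 3×option 2 + 1×option 3 + 1×option 4 + 2×option 5: duration 44, value 218
- 2×option 1 + 3×option 2 + 1×option 3 + 2×option 4 + 1×option 5: duration 44, value 218
- 2×option 1 + 3×option 2 + 3×option 3: duration 44, value 217
- 2×option 1 + 3×option 2 + 2×option 4 + 2×option 5: duration 42, value 212
Best: 218 pts.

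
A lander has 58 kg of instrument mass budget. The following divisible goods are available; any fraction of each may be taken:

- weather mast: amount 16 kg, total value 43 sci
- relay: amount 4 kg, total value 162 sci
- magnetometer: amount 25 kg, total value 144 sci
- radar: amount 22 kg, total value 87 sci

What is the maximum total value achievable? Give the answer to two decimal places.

Take in order of value per unit:
- relay (162/4 per unit): all 4 → value 162, running total 162.00
- magnetometer (144/25 per unit): all 25 → value 144, running total 306.00
- radar (87/22 per unit): all 22 → value 87, running total 393.00
- weather mast (43/16 per unit): 7 of 16 → value 7×43/16 = 18.8125, running total 411.81
Total 411.81.

411.81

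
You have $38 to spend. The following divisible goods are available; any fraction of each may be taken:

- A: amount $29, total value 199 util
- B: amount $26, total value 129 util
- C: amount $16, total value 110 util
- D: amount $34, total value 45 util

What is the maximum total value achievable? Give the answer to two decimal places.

260.97

Take in order of value per unit:
- C (110/16 per unit): all 16 → value 110, running total 110.00
- A (199/29 per unit): 22 of 29 → value 22×199/29 = 150.9655, running total 260.97
Total 260.97.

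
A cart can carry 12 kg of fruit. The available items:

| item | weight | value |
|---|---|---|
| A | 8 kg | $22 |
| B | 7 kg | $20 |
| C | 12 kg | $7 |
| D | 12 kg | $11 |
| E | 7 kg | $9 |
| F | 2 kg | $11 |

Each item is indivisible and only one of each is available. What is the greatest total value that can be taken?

This is a 0/1 knapsack; check combinations near the capacity.
- A+F: weight 8+2=10, value 22+11=33
- B+F: weight 7+2=9, value 20+11=31
- A: weight 8, value 22
Best: $33.

$33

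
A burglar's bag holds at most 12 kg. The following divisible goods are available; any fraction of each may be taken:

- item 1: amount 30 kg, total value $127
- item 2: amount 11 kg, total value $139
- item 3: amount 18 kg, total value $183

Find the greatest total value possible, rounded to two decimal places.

149.17

Take in order of value per unit:
- item 2 (139/11 per unit): all 11 → value 139, running total 139.00
- item 3 (183/18 per unit): 1 of 18 → value 1×183/18 = 10.1667, running total 149.17
Total 149.17.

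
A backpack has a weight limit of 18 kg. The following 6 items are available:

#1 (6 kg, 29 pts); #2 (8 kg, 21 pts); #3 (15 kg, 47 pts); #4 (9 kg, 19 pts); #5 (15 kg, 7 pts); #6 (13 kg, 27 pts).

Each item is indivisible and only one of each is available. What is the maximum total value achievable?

Check high-value combinations within 18 kg:
- #1+#2: weight 6+8=14, value 29+21=50
- #1+#4: weight 6+9=15, value 29+19=48
- #3: weight 15, value 47
- #2+#4: weight 8+9=17, value 21+19=40
Best: 50 pts.

50 pts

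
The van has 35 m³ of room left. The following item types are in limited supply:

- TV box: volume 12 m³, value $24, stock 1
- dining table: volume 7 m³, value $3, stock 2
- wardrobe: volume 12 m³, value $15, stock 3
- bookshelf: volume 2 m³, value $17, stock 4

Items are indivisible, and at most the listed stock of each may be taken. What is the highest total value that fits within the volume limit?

$107

Top feasible selections:
- 1×TV box + 1×wardrobe + 4×bookshelf: volume 32, value 107
- 2×wardrobe + 4×bookshelf: volume 32, value 98
- 1×TV box + 2×dining table + 4×bookshelf: volume 34, value 98
Best: $107.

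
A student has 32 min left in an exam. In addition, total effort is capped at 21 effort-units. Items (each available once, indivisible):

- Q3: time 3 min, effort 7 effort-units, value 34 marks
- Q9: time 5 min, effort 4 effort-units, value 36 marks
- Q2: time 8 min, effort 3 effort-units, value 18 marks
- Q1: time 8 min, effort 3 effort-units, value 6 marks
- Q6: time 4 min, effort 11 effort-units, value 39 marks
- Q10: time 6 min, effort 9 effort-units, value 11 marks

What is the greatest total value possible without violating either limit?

99 marks

Feasible sets respecting both limits:
- Q9+Q2+Q1+Q6: time 25, effort 21, value 99
- Q3+Q9+Q2+Q1: time 24, effort 17, value 94
- Q9+Q2+Q6: time 17, effort 18, value 93
- Q3+Q2+Q6: time 15, effort 21, value 91
Best: 99 marks.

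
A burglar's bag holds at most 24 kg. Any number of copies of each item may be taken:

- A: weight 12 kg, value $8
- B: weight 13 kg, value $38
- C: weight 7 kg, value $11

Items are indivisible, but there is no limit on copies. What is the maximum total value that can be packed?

$49

Best value-per-unit is B at 38/13; filling with it alone gives 1×38 = 38.
Optimal mix: 1×B + 1×C → weight 20, value 49.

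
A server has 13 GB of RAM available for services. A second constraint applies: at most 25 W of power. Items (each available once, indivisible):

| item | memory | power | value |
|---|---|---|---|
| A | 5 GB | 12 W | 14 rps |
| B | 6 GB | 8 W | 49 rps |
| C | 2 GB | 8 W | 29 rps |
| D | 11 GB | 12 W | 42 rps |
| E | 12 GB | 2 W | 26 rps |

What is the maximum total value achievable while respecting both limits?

Feasible sets respecting both limits:
- B+C: memory 8, power 16, value 78
- C+D: memory 13, power 20, value 71
- A+B: memory 11, power 20, value 63
- B: memory 6, power 8, value 49
Best: 78 rps.

78 rps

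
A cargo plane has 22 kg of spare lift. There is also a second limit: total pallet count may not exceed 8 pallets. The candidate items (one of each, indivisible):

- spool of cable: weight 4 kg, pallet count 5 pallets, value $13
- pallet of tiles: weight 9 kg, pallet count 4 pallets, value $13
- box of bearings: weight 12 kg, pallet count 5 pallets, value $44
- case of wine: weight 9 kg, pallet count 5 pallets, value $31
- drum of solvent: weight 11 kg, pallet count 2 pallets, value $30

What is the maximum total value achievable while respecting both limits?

$61

Feasible sets respecting both limits:
- case of wine+drum of solvent: weight 20, pallet count 7, value 61
- box of bearings: weight 12, pallet count 5, value 44
- spool of cable+drum of solvent: weight 15, pallet count 7, value 43
Best: $61.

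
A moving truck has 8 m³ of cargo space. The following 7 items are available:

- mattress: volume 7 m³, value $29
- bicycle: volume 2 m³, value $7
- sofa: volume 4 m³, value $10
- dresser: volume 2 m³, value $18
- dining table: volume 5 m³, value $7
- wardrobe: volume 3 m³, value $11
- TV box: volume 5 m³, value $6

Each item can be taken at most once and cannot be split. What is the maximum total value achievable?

$36

Check high-value combinations within 8 m³:
- bicycle+dresser+wardrobe: volume 2+2+3=7, value 7+18+11=36
- bicycle+sofa+dresser: volume 2+4+2=8, value 7+10+18=35
- dresser+wardrobe: volume 2+3=5, value 18+11=29
Best: $36.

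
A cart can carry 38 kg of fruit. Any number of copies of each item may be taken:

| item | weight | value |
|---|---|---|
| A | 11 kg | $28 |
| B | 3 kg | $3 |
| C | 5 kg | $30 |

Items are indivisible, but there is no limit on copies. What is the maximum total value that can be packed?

$213

Best value-per-unit is C at 30/5; filling with it alone gives 7×30 = 210.
Optimal mix: 1×B + 7×C → weight 38, value 213.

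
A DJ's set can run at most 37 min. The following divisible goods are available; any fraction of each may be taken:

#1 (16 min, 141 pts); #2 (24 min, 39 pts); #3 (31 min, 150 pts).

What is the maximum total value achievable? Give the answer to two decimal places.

242.61

Take in order of value per unit:
- #1 (141/16 per unit): all 16 → value 141, running total 141.00
- #3 (150/31 per unit): 21 of 31 → value 21×150/31 = 101.6129, running total 242.61
Total 242.61.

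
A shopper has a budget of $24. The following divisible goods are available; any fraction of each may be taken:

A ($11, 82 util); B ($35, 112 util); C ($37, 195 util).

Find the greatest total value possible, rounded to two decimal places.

Take in order of value per unit:
- A (82/11 per unit): all 11 → value 82, running total 82.00
- C (195/37 per unit): 13 of 37 → value 13×195/37 = 68.5135, running total 150.51
Total 150.51.

150.51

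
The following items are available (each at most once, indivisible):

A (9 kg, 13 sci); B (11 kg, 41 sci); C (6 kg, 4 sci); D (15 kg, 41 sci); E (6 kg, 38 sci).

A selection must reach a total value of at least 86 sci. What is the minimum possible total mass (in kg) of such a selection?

Subsets with value ≥ 86, sorted by total mass:
- A+B+E: mass 26, value 92
- A+D+E: mass 30, value 92
Minimum mass: 26 kg.

26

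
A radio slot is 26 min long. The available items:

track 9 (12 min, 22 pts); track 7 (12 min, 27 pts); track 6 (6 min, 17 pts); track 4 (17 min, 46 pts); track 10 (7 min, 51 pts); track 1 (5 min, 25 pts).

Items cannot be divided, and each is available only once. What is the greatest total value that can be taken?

Check high-value combinations within 26 min:
- track 7+track 10+track 1: duration 12+7+5=24, value 27+51+25=103
- track 9+track 10+track 1: duration 12+7+5=24, value 22+51+25=98
- track 4+track 10: duration 17+7=24, value 46+51=97
Best: 103 pts.

103 pts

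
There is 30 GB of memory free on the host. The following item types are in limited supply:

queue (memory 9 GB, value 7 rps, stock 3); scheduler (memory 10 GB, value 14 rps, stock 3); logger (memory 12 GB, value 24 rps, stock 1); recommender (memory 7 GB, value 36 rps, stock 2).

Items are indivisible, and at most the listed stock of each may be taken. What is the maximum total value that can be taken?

Top feasible selections:
- 1×logger + 2×recommender: memory 26, value 96
- 1×scheduler + 2×recommender: memory 24, value 86
- 1×queue + 2×recommender: memory 23, value 79
Best: 96 rps.

96 rps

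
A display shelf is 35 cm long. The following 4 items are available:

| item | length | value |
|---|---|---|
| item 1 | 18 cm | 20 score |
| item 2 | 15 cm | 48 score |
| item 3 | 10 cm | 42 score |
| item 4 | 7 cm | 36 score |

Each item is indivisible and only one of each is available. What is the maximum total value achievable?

Check high-value combinations within 35 cm:
- item 2+item 3+item 4: length 15+10+7=32, value 48+42+36=126
- item 1+item 3+item 4: length 18+10+7=35, value 20+42+36=98
- item 2+item 3: length 15+10=25, value 48+42=90
- item 2+item 4: length 15+7=22, value 48+36=84
- item 3+item 4: length 10+7=17, value 42+36=78
Best: 126 score.

126 score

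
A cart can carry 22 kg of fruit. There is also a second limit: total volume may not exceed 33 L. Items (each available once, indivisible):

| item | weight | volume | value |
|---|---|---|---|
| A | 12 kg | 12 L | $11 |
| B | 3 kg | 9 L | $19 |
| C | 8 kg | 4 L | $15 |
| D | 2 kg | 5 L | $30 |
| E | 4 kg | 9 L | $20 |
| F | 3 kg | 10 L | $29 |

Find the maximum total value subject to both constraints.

Feasible sets respecting both limits:
- B+D+E+F: weight 12, volume 33, value 98
- C+D+E+F: weight 17, volume 28, value 94
- B+C+D+F: weight 16, volume 28, value 93
- B+C+D+E: weight 17, volume 27, value 84
Best: $98.

$98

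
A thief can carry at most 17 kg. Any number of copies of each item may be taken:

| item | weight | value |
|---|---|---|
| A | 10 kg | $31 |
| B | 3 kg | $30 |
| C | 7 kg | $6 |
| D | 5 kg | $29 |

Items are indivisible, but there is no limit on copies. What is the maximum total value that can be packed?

Best value-per-unit is B at 30/3, and filling with it alone uses weight 5×3=15. No mix of the others beats 5×30 = 150.

$150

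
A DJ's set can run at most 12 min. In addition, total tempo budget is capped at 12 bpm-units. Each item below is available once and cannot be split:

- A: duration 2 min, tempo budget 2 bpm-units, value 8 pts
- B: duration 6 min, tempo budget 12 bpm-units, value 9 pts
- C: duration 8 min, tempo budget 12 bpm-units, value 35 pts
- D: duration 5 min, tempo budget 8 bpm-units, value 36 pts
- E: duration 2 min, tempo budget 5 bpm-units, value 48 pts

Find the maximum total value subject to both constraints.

56 pts

Feasible sets respecting both limits:
- A+E: duration 4, tempo budget 7, value 56
- E: duration 2, tempo budget 5, value 48
- A+D: duration 7, tempo budget 10, value 44
- D: duration 5, tempo budget 8, value 36
Best: 56 pts.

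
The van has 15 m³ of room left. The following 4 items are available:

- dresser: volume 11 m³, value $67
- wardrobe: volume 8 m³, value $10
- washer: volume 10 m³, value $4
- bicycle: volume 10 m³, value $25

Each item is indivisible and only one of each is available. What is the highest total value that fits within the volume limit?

This is a 0/1 knapsack; check combinations near the capacity.
- dresser: volume 11, value 67
- bicycle: volume 10, value 25
- wardrobe: volume 8, value 10
- washer: volume 10, value 4
Best: $67.

$67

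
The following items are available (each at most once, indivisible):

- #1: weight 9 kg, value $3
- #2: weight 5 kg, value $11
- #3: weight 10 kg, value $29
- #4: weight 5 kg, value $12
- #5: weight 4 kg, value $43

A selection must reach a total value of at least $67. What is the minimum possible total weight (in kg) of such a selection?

14

Subsets with value ≥ 67, sorted by total weight:
- #3+#5: weight 14, value 72
- #3+#4+#5: weight 19, value 84
- #2+#3+#5: weight 19, value 83
Minimum weight: 14 kg.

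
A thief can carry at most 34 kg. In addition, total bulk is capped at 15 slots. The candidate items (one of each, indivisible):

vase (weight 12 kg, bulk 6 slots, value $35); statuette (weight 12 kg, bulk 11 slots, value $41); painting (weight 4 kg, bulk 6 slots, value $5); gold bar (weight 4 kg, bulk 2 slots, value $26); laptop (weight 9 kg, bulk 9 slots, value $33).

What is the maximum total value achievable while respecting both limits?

$68

Feasible sets respecting both limits:
- vase+laptop: weight 21, bulk 15, value 68
- statuette+gold bar: weight 16, bulk 13, value 67
- vase+painting+gold bar: weight 20, bulk 14, value 66
- vase+gold bar: weight 16, bulk 8, value 61
Best: $68.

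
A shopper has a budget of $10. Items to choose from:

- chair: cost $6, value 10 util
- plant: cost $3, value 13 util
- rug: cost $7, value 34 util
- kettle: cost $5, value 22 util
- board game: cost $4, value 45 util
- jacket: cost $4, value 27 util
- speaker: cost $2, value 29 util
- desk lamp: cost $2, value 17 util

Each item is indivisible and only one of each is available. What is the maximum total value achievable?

101 util

Check high-value combinations within $10:
- board game+jacket+speaker: cost 4+4+2=10, value 45+27+29=101
- board game+speaker+desk lamp: cost 4+2+2=8, value 45+29+17=91
- board game+jacket+desk lamp: cost 4+4+2=10, value 45+27+17=89
Best: 101 util.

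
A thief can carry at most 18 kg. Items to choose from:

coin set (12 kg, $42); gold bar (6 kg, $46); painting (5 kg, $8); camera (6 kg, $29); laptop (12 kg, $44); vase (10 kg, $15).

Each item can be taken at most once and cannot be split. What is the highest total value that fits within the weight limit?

Check high-value combinations within 18 kg:
- gold bar+laptop: weight 6+12=18, value 46+44=90
- coin set+gold bar: weight 12+6=18, value 42+46=88
- gold bar+painting+camera: weight 6+5+6=17, value 46+8+29=83
Best: $90.

$90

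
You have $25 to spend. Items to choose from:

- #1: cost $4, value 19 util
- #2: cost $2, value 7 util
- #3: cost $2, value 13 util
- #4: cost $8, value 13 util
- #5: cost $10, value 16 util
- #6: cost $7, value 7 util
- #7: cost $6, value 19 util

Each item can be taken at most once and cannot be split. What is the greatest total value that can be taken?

Check high-value combinations within $25:
- #1+#2+#3+#5+#7: cost 4+2+2+10+6=24, value 19+7+13+16+19=74
- #1+#2+#3+#4+#7: cost 4+2+2+8+6=22, value 19+7+13+13+19=71
- #1+#3+#5+#7: cost 4+2+10+6=22, value 19+13+16+19=67
- #1+#2+#3+#6+#7: cost 4+2+2+7+6=21, value 19+7+13+7+19=65
Best: 74 util.

74 util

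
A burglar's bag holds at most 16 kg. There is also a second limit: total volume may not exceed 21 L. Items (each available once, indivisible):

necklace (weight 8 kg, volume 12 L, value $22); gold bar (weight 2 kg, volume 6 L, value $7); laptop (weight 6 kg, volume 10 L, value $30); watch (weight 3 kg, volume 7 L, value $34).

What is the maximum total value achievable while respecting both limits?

Feasible sets respecting both limits:
- laptop+watch: weight 9, volume 17, value 64
- necklace+watch: weight 11, volume 19, value 56
- gold bar+watch: weight 5, volume 13, value 41
- gold bar+laptop: weight 8, volume 16, value 37
Best: $64.

$64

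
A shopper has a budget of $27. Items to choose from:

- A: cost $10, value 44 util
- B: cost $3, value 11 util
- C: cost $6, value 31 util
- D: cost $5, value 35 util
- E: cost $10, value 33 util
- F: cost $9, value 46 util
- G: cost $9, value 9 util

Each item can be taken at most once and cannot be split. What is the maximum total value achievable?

This is a 0/1 knapsack; check combinations near the capacity.
- A+B+D+F: cost 10+3+5+9=27, value 44+11+35+46=136
- A+D+F: cost 10+5+9=24, value 44+35+46=125
- B+D+E+F: cost 3+5+10+9=27, value 11+35+33+46=125
- B+C+D+F: cost 3+6+5+9=23, value 11+31+35+46=123
Best: 136 util.

136 util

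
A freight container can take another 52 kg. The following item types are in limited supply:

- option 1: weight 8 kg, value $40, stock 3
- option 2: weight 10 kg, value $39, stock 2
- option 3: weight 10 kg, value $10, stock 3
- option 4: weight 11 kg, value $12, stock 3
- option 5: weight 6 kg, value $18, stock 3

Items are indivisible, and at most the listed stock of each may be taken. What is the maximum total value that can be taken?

Best selections within weight 52 and stock limits:
- 3×option 1 + 2×option 2 + 1×option 5: weight 50, value 216
- 3×option 1 + 1×option 2 + 3×option 5: weight 52, value 213
- 3×option 1 + 2×option 2: weight 44, value 198
Best: $216.

$216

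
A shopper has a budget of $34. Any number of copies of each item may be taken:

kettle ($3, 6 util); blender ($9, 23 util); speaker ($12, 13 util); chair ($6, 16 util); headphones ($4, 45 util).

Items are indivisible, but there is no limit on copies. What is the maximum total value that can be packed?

Best value-per-unit is headphones at 45/4, and filling with it alone uses cost 8×4=32. No mix of the others beats 8×45 = 360.

360 util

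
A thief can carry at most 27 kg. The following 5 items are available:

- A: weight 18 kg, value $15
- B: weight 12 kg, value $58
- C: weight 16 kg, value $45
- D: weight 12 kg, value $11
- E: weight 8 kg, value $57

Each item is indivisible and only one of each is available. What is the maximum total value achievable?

$115

Check high-value combinations within 27 kg:
- B+E: weight 12+8=20, value 58+57=115
- C+E: weight 16+8=24, value 45+57=102
- A+E: weight 18+8=26, value 15+57=72
- B+D: weight 12+12=24, value 58+11=69
Best: $115.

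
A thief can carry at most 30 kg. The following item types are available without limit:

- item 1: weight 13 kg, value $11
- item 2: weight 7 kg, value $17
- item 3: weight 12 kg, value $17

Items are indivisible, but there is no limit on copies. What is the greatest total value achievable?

Best value-per-unit is item 2 at 17/7, and filling with it alone uses weight 4×7=28. No mix of the others beats 4×17 = 68.

$68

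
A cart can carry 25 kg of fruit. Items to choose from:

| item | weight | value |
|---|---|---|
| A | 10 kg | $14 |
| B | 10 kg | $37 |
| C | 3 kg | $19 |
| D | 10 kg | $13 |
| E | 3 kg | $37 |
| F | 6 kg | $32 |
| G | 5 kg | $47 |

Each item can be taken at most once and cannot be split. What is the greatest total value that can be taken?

This is a 0/1 knapsack; check combinations near the capacity.
- B+E+F+G: weight 10+3+6+5=24, value 37+37+32+47=153
- B+C+E+G: weight 10+3+3+5=21, value 37+19+37+47=140
- C+E+F+G: weight 3+3+6+5=17, value 19+37+32+47=135
- B+C+F+G: weight 10+3+6+5=24, value 37+19+32+47=135
Best: $153.

$153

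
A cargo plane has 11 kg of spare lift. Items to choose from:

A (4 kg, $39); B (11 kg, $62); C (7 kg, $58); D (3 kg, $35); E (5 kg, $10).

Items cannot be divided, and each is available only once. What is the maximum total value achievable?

$97

Check high-value combinations within 11 kg:
- A+C: weight 4+7=11, value 39+58=97
- C+D: weight 7+3=10, value 58+35=93
- A+D: weight 4+3=7, value 39+35=74
Best: $97.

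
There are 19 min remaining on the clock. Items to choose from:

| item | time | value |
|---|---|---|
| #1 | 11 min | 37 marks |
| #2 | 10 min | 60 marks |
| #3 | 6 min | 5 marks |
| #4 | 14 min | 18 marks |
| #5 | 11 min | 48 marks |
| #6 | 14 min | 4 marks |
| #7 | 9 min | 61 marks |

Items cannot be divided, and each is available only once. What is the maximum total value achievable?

121 marks

Check high-value combinations within 19 min:
- #2+#7: time 10+9=19, value 60+61=121
- #3+#7: time 6+9=15, value 5+61=66
- #2+#3: time 10+6=16, value 60+5=65
- #7: time 9, value 61
- #2: time 10, value 60
Best: 121 marks.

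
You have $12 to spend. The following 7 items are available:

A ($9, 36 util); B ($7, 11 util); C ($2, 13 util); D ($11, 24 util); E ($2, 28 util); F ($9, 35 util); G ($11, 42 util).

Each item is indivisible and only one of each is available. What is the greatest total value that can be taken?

64 util

This is a 0/1 knapsack; check combinations near the capacity.
- A+E: cost 9+2=11, value 36+28=64
- E+F: cost 2+9=11, value 28+35=63
- B+C+E: cost 7+2+2=11, value 11+13+28=52
Best: 64 util.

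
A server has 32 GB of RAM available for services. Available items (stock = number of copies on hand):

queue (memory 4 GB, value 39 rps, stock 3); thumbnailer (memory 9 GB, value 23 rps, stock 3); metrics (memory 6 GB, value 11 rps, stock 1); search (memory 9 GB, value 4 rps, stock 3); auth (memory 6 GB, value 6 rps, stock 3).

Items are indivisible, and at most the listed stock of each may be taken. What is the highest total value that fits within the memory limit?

163 rps

Best selections within memory 32 and stock limits:
- 3×queue + 2×thumbnailer: memory 30, value 163
- 3×queue + 1×thumbnailer + 1×metrics: memory 27, value 151
Best: 163 rps.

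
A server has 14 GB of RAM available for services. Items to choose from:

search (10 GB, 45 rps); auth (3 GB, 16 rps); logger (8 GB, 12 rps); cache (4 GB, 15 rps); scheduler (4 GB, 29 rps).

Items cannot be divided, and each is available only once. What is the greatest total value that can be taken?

74 rps

This is a 0/1 knapsack; check combinations near the capacity.
- search+scheduler: memory 10+4=14, value 45+29=74
- search+auth: memory 10+3=13, value 45+16=61
- auth+cache+scheduler: memory 3+4+4=11, value 16+15+29=60
Best: 74 rps.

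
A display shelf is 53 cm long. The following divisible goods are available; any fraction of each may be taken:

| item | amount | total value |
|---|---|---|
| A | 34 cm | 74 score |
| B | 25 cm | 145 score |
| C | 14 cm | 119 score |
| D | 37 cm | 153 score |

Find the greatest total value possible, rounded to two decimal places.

321.89

Take in order of value per unit:
- C (119/14 per unit): all 14 → value 119, running total 119.00
- B (145/25 per unit): all 25 → value 145, running total 264.00
- D (153/37 per unit): 14 of 37 → value 14×153/37 = 57.8919, running total 321.89
Total 321.89.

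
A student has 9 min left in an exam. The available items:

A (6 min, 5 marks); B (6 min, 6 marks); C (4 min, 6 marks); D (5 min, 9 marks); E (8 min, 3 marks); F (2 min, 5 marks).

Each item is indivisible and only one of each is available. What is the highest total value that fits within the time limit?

Check high-value combinations within 9 min:
- C+D: time 4+5=9, value 6+9=15
- D+F: time 5+2=7, value 9+5=14
- C+F: time 4+2=6, value 6+5=11
Best: 15 marks.

15 marks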